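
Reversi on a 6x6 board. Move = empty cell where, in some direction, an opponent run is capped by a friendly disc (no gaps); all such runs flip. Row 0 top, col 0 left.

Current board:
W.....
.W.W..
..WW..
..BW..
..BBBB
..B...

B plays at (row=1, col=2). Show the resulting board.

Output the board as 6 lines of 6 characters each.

Answer: W.....
.WBW..
..BW..
..BW..
..BBBB
..B...

Derivation:
Place B at (1,2); scan 8 dirs for brackets.
Dir NW: first cell '.' (not opp) -> no flip
Dir N: first cell '.' (not opp) -> no flip
Dir NE: first cell '.' (not opp) -> no flip
Dir W: opp run (1,1), next='.' -> no flip
Dir E: opp run (1,3), next='.' -> no flip
Dir SW: first cell '.' (not opp) -> no flip
Dir S: opp run (2,2) capped by B -> flip
Dir SE: opp run (2,3), next='.' -> no flip
All flips: (2,2)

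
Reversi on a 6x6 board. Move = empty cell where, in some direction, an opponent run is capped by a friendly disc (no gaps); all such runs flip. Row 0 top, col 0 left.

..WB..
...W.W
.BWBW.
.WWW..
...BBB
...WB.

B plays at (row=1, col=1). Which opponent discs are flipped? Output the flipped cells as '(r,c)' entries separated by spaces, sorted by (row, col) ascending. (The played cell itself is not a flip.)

Dir NW: first cell '.' (not opp) -> no flip
Dir N: first cell '.' (not opp) -> no flip
Dir NE: opp run (0,2), next=edge -> no flip
Dir W: first cell '.' (not opp) -> no flip
Dir E: first cell '.' (not opp) -> no flip
Dir SW: first cell '.' (not opp) -> no flip
Dir S: first cell 'B' (not opp) -> no flip
Dir SE: opp run (2,2) (3,3) capped by B -> flip

Answer: (2,2) (3,3)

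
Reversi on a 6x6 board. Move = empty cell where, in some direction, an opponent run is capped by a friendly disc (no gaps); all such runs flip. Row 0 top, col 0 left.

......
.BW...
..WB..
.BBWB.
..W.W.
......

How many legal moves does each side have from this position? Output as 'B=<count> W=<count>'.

-- B to move --
(0,1): flips 1 -> legal
(0,2): flips 2 -> legal
(0,3): no bracket -> illegal
(1,3): flips 2 -> legal
(2,1): flips 1 -> legal
(2,4): no bracket -> illegal
(3,5): no bracket -> illegal
(4,1): no bracket -> illegal
(4,3): flips 1 -> legal
(4,5): no bracket -> illegal
(5,1): no bracket -> illegal
(5,2): flips 1 -> legal
(5,3): flips 1 -> legal
(5,4): flips 1 -> legal
(5,5): flips 3 -> legal
B mobility = 9
-- W to move --
(0,0): flips 1 -> legal
(0,1): no bracket -> illegal
(0,2): no bracket -> illegal
(1,0): flips 1 -> legal
(1,3): flips 1 -> legal
(1,4): no bracket -> illegal
(2,0): flips 1 -> legal
(2,1): no bracket -> illegal
(2,4): flips 2 -> legal
(2,5): no bracket -> illegal
(3,0): flips 2 -> legal
(3,5): flips 1 -> legal
(4,0): flips 1 -> legal
(4,1): no bracket -> illegal
(4,3): no bracket -> illegal
(4,5): flips 2 -> legal
W mobility = 9

Answer: B=9 W=9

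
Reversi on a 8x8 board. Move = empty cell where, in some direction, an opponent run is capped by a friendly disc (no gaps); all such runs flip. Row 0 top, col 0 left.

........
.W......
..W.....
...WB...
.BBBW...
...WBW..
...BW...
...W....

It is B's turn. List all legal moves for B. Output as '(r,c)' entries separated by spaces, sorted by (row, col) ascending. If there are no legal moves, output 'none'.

(0,0): no bracket -> illegal
(0,1): no bracket -> illegal
(0,2): no bracket -> illegal
(1,0): no bracket -> illegal
(1,2): no bracket -> illegal
(1,3): no bracket -> illegal
(2,0): no bracket -> illegal
(2,1): no bracket -> illegal
(2,3): flips 1 -> legal
(2,4): flips 1 -> legal
(3,1): no bracket -> illegal
(3,2): flips 1 -> legal
(3,5): no bracket -> illegal
(4,5): flips 1 -> legal
(4,6): no bracket -> illegal
(5,2): flips 1 -> legal
(5,6): flips 1 -> legal
(6,2): no bracket -> illegal
(6,5): flips 1 -> legal
(6,6): no bracket -> illegal
(7,2): no bracket -> illegal
(7,4): flips 1 -> legal
(7,5): flips 2 -> legal

Answer: (2,3) (2,4) (3,2) (4,5) (5,2) (5,6) (6,5) (7,4) (7,5)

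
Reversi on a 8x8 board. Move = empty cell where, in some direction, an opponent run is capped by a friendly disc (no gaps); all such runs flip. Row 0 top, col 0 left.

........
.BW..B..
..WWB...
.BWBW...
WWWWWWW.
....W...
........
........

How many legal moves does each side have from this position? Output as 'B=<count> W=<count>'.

-- B to move --
(0,1): no bracket -> illegal
(0,2): no bracket -> illegal
(0,3): no bracket -> illegal
(1,3): flips 3 -> legal
(1,4): no bracket -> illegal
(2,1): flips 2 -> legal
(2,5): no bracket -> illegal
(3,0): no bracket -> illegal
(3,5): flips 1 -> legal
(3,6): no bracket -> illegal
(3,7): no bracket -> illegal
(4,7): no bracket -> illegal
(5,0): no bracket -> illegal
(5,1): flips 2 -> legal
(5,2): no bracket -> illegal
(5,3): flips 2 -> legal
(5,5): flips 1 -> legal
(5,6): no bracket -> illegal
(5,7): no bracket -> illegal
(6,3): no bracket -> illegal
(6,4): flips 3 -> legal
(6,5): no bracket -> illegal
B mobility = 7
-- W to move --
(0,0): flips 1 -> legal
(0,1): no bracket -> illegal
(0,2): no bracket -> illegal
(0,4): no bracket -> illegal
(0,5): no bracket -> illegal
(0,6): flips 3 -> legal
(1,0): flips 1 -> legal
(1,3): no bracket -> illegal
(1,4): flips 1 -> legal
(1,6): no bracket -> illegal
(2,0): flips 1 -> legal
(2,1): flips 1 -> legal
(2,5): flips 1 -> legal
(2,6): no bracket -> illegal
(3,0): flips 1 -> legal
(3,5): no bracket -> illegal
W mobility = 8

Answer: B=7 W=8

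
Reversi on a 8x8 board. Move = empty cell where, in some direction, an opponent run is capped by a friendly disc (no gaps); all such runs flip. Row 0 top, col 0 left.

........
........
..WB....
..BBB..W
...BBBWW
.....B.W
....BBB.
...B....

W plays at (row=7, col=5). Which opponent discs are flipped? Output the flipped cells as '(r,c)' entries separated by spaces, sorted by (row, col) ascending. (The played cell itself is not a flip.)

Answer: (6,6)

Derivation:
Dir NW: opp run (6,4), next='.' -> no flip
Dir N: opp run (6,5) (5,5) (4,5), next='.' -> no flip
Dir NE: opp run (6,6) capped by W -> flip
Dir W: first cell '.' (not opp) -> no flip
Dir E: first cell '.' (not opp) -> no flip
Dir SW: edge -> no flip
Dir S: edge -> no flip
Dir SE: edge -> no flip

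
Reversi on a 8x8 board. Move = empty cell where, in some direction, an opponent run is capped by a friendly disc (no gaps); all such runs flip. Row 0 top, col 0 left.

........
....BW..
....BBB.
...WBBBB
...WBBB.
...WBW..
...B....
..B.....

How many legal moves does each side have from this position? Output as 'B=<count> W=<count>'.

Answer: B=14 W=6

Derivation:
-- B to move --
(0,4): flips 1 -> legal
(0,5): flips 1 -> legal
(0,6): flips 1 -> legal
(1,6): flips 1 -> legal
(2,2): flips 1 -> legal
(2,3): flips 3 -> legal
(3,2): flips 2 -> legal
(4,2): flips 2 -> legal
(5,2): flips 2 -> legal
(5,6): flips 1 -> legal
(6,2): flips 1 -> legal
(6,4): flips 1 -> legal
(6,5): flips 1 -> legal
(6,6): flips 1 -> legal
B mobility = 14
-- W to move --
(0,3): no bracket -> illegal
(0,4): no bracket -> illegal
(0,5): no bracket -> illegal
(1,3): flips 1 -> legal
(1,6): flips 2 -> legal
(1,7): flips 3 -> legal
(2,3): no bracket -> illegal
(2,7): no bracket -> illegal
(4,7): flips 3 -> legal
(5,2): no bracket -> illegal
(5,6): no bracket -> illegal
(5,7): no bracket -> illegal
(6,1): no bracket -> illegal
(6,2): no bracket -> illegal
(6,4): no bracket -> illegal
(6,5): flips 1 -> legal
(7,1): no bracket -> illegal
(7,3): flips 1 -> legal
(7,4): no bracket -> illegal
W mobility = 6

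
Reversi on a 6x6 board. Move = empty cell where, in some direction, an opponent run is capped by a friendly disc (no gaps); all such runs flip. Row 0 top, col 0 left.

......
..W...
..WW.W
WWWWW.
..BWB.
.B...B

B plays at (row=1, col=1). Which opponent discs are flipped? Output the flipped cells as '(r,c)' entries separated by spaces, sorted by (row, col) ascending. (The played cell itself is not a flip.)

Dir NW: first cell '.' (not opp) -> no flip
Dir N: first cell '.' (not opp) -> no flip
Dir NE: first cell '.' (not opp) -> no flip
Dir W: first cell '.' (not opp) -> no flip
Dir E: opp run (1,2), next='.' -> no flip
Dir SW: first cell '.' (not opp) -> no flip
Dir S: first cell '.' (not opp) -> no flip
Dir SE: opp run (2,2) (3,3) capped by B -> flip

Answer: (2,2) (3,3)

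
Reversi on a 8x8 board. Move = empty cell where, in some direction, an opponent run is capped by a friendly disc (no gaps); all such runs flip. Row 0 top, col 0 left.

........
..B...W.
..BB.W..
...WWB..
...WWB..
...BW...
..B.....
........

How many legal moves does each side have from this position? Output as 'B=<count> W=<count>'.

Answer: B=5 W=11

Derivation:
-- B to move --
(0,5): no bracket -> illegal
(0,6): no bracket -> illegal
(0,7): no bracket -> illegal
(1,4): no bracket -> illegal
(1,5): flips 1 -> legal
(1,7): no bracket -> illegal
(2,4): no bracket -> illegal
(2,6): no bracket -> illegal
(2,7): no bracket -> illegal
(3,2): flips 2 -> legal
(3,6): no bracket -> illegal
(4,2): flips 2 -> legal
(5,2): no bracket -> illegal
(5,5): flips 3 -> legal
(6,3): flips 1 -> legal
(6,4): no bracket -> illegal
(6,5): no bracket -> illegal
B mobility = 5
-- W to move --
(0,1): flips 2 -> legal
(0,2): no bracket -> illegal
(0,3): no bracket -> illegal
(1,1): flips 1 -> legal
(1,3): flips 1 -> legal
(1,4): no bracket -> illegal
(2,1): no bracket -> illegal
(2,4): no bracket -> illegal
(2,6): flips 1 -> legal
(3,1): no bracket -> illegal
(3,2): no bracket -> illegal
(3,6): flips 2 -> legal
(4,2): no bracket -> illegal
(4,6): flips 1 -> legal
(5,1): no bracket -> illegal
(5,2): flips 1 -> legal
(5,5): flips 2 -> legal
(5,6): flips 1 -> legal
(6,1): no bracket -> illegal
(6,3): flips 1 -> legal
(6,4): no bracket -> illegal
(7,1): flips 2 -> legal
(7,2): no bracket -> illegal
(7,3): no bracket -> illegal
W mobility = 11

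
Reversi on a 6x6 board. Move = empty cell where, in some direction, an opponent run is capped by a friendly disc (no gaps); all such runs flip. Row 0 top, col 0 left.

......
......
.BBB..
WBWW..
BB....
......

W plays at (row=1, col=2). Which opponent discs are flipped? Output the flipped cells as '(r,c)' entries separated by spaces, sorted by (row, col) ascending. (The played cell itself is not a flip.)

Dir NW: first cell '.' (not opp) -> no flip
Dir N: first cell '.' (not opp) -> no flip
Dir NE: first cell '.' (not opp) -> no flip
Dir W: first cell '.' (not opp) -> no flip
Dir E: first cell '.' (not opp) -> no flip
Dir SW: opp run (2,1) capped by W -> flip
Dir S: opp run (2,2) capped by W -> flip
Dir SE: opp run (2,3), next='.' -> no flip

Answer: (2,1) (2,2)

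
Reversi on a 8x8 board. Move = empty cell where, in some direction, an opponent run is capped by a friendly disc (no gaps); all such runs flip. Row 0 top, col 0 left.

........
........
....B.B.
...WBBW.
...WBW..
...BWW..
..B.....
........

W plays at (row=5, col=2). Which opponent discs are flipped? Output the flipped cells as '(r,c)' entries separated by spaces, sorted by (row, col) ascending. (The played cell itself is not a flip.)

Answer: (5,3)

Derivation:
Dir NW: first cell '.' (not opp) -> no flip
Dir N: first cell '.' (not opp) -> no flip
Dir NE: first cell 'W' (not opp) -> no flip
Dir W: first cell '.' (not opp) -> no flip
Dir E: opp run (5,3) capped by W -> flip
Dir SW: first cell '.' (not opp) -> no flip
Dir S: opp run (6,2), next='.' -> no flip
Dir SE: first cell '.' (not opp) -> no flip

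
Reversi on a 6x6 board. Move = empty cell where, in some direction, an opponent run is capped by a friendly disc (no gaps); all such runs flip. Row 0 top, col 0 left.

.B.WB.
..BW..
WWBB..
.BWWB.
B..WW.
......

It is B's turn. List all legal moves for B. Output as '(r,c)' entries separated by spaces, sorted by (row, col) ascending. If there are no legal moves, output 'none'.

Answer: (0,2) (1,1) (1,4) (3,0) (4,1) (4,2) (5,2) (5,3) (5,4) (5,5)

Derivation:
(0,2): flips 1 -> legal
(1,0): no bracket -> illegal
(1,1): flips 1 -> legal
(1,4): flips 1 -> legal
(2,4): no bracket -> illegal
(3,0): flips 1 -> legal
(3,5): no bracket -> illegal
(4,1): flips 1 -> legal
(4,2): flips 1 -> legal
(4,5): no bracket -> illegal
(5,2): flips 1 -> legal
(5,3): flips 2 -> legal
(5,4): flips 1 -> legal
(5,5): flips 2 -> legal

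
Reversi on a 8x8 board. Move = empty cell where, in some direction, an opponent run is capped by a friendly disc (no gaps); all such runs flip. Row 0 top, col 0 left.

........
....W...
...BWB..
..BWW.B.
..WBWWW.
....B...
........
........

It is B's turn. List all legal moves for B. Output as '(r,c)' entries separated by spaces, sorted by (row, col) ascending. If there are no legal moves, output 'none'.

Answer: (0,3) (0,4) (0,5) (3,5) (4,1) (4,7) (5,2) (5,6)

Derivation:
(0,3): flips 1 -> legal
(0,4): flips 4 -> legal
(0,5): flips 1 -> legal
(1,3): no bracket -> illegal
(1,5): no bracket -> illegal
(2,2): no bracket -> illegal
(3,1): no bracket -> illegal
(3,5): flips 2 -> legal
(3,7): no bracket -> illegal
(4,1): flips 1 -> legal
(4,7): flips 3 -> legal
(5,1): no bracket -> illegal
(5,2): flips 1 -> legal
(5,3): no bracket -> illegal
(5,5): no bracket -> illegal
(5,6): flips 3 -> legal
(5,7): no bracket -> illegal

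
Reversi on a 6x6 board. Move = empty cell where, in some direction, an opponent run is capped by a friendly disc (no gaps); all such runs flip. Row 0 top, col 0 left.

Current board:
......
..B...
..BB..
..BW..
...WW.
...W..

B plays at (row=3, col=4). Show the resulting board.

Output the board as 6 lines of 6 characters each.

Place B at (3,4); scan 8 dirs for brackets.
Dir NW: first cell 'B' (not opp) -> no flip
Dir N: first cell '.' (not opp) -> no flip
Dir NE: first cell '.' (not opp) -> no flip
Dir W: opp run (3,3) capped by B -> flip
Dir E: first cell '.' (not opp) -> no flip
Dir SW: opp run (4,3), next='.' -> no flip
Dir S: opp run (4,4), next='.' -> no flip
Dir SE: first cell '.' (not opp) -> no flip
All flips: (3,3)

Answer: ......
..B...
..BB..
..BBB.
...WW.
...W..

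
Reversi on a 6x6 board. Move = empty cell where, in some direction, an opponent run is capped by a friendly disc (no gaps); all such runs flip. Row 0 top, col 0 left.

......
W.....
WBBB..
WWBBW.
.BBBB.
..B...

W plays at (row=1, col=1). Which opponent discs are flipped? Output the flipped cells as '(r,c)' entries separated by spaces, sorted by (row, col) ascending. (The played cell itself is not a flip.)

Answer: (2,1)

Derivation:
Dir NW: first cell '.' (not opp) -> no flip
Dir N: first cell '.' (not opp) -> no flip
Dir NE: first cell '.' (not opp) -> no flip
Dir W: first cell 'W' (not opp) -> no flip
Dir E: first cell '.' (not opp) -> no flip
Dir SW: first cell 'W' (not opp) -> no flip
Dir S: opp run (2,1) capped by W -> flip
Dir SE: opp run (2,2) (3,3) (4,4), next='.' -> no flip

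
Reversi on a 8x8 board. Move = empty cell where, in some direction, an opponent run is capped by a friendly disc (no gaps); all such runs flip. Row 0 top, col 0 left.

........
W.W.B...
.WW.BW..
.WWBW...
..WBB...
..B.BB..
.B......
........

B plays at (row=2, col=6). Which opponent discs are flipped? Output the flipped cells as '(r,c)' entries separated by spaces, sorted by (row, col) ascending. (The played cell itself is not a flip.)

Dir NW: first cell '.' (not opp) -> no flip
Dir N: first cell '.' (not opp) -> no flip
Dir NE: first cell '.' (not opp) -> no flip
Dir W: opp run (2,5) capped by B -> flip
Dir E: first cell '.' (not opp) -> no flip
Dir SW: first cell '.' (not opp) -> no flip
Dir S: first cell '.' (not opp) -> no flip
Dir SE: first cell '.' (not opp) -> no flip

Answer: (2,5)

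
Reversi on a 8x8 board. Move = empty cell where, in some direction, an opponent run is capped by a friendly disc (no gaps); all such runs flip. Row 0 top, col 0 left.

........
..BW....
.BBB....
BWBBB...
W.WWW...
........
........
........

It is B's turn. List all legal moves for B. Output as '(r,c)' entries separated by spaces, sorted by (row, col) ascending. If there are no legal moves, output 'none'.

Answer: (0,3) (0,4) (1,4) (4,1) (5,0) (5,1) (5,2) (5,3) (5,4) (5,5)

Derivation:
(0,2): no bracket -> illegal
(0,3): flips 1 -> legal
(0,4): flips 1 -> legal
(1,4): flips 1 -> legal
(2,0): no bracket -> illegal
(2,4): no bracket -> illegal
(3,5): no bracket -> illegal
(4,1): flips 1 -> legal
(4,5): no bracket -> illegal
(5,0): flips 1 -> legal
(5,1): flips 1 -> legal
(5,2): flips 2 -> legal
(5,3): flips 1 -> legal
(5,4): flips 2 -> legal
(5,5): flips 1 -> legal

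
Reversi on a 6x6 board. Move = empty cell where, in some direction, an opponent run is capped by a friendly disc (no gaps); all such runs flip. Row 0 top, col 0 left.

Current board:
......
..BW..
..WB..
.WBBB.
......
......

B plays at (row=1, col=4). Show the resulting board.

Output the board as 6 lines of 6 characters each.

Answer: ......
..BBB.
..WB..
.WBBB.
......
......

Derivation:
Place B at (1,4); scan 8 dirs for brackets.
Dir NW: first cell '.' (not opp) -> no flip
Dir N: first cell '.' (not opp) -> no flip
Dir NE: first cell '.' (not opp) -> no flip
Dir W: opp run (1,3) capped by B -> flip
Dir E: first cell '.' (not opp) -> no flip
Dir SW: first cell 'B' (not opp) -> no flip
Dir S: first cell '.' (not opp) -> no flip
Dir SE: first cell '.' (not opp) -> no flip
All flips: (1,3)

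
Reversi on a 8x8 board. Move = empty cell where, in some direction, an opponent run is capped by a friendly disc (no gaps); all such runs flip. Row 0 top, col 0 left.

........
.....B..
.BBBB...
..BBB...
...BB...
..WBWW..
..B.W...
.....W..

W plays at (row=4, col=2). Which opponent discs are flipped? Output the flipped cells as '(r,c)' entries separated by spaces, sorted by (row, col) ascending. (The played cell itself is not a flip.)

Answer: (5,3)

Derivation:
Dir NW: first cell '.' (not opp) -> no flip
Dir N: opp run (3,2) (2,2), next='.' -> no flip
Dir NE: opp run (3,3) (2,4) (1,5), next='.' -> no flip
Dir W: first cell '.' (not opp) -> no flip
Dir E: opp run (4,3) (4,4), next='.' -> no flip
Dir SW: first cell '.' (not opp) -> no flip
Dir S: first cell 'W' (not opp) -> no flip
Dir SE: opp run (5,3) capped by W -> flip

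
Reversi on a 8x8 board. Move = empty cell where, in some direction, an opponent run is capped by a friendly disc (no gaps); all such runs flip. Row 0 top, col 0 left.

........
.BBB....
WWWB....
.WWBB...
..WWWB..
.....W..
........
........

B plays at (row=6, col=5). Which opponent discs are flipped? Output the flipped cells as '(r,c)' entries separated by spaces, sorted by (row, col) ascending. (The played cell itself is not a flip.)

Dir NW: first cell '.' (not opp) -> no flip
Dir N: opp run (5,5) capped by B -> flip
Dir NE: first cell '.' (not opp) -> no flip
Dir W: first cell '.' (not opp) -> no flip
Dir E: first cell '.' (not opp) -> no flip
Dir SW: first cell '.' (not opp) -> no flip
Dir S: first cell '.' (not opp) -> no flip
Dir SE: first cell '.' (not opp) -> no flip

Answer: (5,5)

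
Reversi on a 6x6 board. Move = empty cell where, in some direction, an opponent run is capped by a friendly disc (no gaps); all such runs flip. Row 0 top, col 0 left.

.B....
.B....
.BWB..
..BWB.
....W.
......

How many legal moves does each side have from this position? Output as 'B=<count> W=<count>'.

Answer: B=4 W=7

Derivation:
-- B to move --
(1,2): flips 1 -> legal
(1,3): no bracket -> illegal
(2,4): no bracket -> illegal
(3,1): no bracket -> illegal
(3,5): no bracket -> illegal
(4,2): no bracket -> illegal
(4,3): flips 1 -> legal
(4,5): no bracket -> illegal
(5,3): no bracket -> illegal
(5,4): flips 1 -> legal
(5,5): flips 3 -> legal
B mobility = 4
-- W to move --
(0,0): flips 1 -> legal
(0,2): no bracket -> illegal
(1,0): no bracket -> illegal
(1,2): no bracket -> illegal
(1,3): flips 1 -> legal
(1,4): no bracket -> illegal
(2,0): flips 1 -> legal
(2,4): flips 2 -> legal
(2,5): no bracket -> illegal
(3,0): no bracket -> illegal
(3,1): flips 1 -> legal
(3,5): flips 1 -> legal
(4,1): no bracket -> illegal
(4,2): flips 1 -> legal
(4,3): no bracket -> illegal
(4,5): no bracket -> illegal
W mobility = 7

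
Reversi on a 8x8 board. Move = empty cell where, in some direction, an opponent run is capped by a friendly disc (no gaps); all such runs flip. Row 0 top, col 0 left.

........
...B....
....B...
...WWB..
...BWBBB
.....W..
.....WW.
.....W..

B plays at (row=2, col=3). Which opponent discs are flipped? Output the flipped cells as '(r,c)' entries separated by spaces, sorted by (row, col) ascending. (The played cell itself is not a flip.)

Answer: (3,3) (3,4)

Derivation:
Dir NW: first cell '.' (not opp) -> no flip
Dir N: first cell 'B' (not opp) -> no flip
Dir NE: first cell '.' (not opp) -> no flip
Dir W: first cell '.' (not opp) -> no flip
Dir E: first cell 'B' (not opp) -> no flip
Dir SW: first cell '.' (not opp) -> no flip
Dir S: opp run (3,3) capped by B -> flip
Dir SE: opp run (3,4) capped by B -> flip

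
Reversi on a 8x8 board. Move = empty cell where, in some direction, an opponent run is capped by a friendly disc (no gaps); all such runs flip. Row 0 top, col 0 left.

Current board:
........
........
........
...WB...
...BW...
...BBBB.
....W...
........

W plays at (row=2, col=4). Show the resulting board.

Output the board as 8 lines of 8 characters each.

Answer: ........
........
....W...
...WW...
...BW...
...BBBB.
....W...
........

Derivation:
Place W at (2,4); scan 8 dirs for brackets.
Dir NW: first cell '.' (not opp) -> no flip
Dir N: first cell '.' (not opp) -> no flip
Dir NE: first cell '.' (not opp) -> no flip
Dir W: first cell '.' (not opp) -> no flip
Dir E: first cell '.' (not opp) -> no flip
Dir SW: first cell 'W' (not opp) -> no flip
Dir S: opp run (3,4) capped by W -> flip
Dir SE: first cell '.' (not opp) -> no flip
All flips: (3,4)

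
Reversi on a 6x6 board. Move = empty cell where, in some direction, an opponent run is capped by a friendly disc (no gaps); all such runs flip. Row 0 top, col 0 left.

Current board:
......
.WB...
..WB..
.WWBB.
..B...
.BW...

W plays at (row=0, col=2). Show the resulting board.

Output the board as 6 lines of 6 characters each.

Place W at (0,2); scan 8 dirs for brackets.
Dir NW: edge -> no flip
Dir N: edge -> no flip
Dir NE: edge -> no flip
Dir W: first cell '.' (not opp) -> no flip
Dir E: first cell '.' (not opp) -> no flip
Dir SW: first cell 'W' (not opp) -> no flip
Dir S: opp run (1,2) capped by W -> flip
Dir SE: first cell '.' (not opp) -> no flip
All flips: (1,2)

Answer: ..W...
.WW...
..WB..
.WWBB.
..B...
.BW...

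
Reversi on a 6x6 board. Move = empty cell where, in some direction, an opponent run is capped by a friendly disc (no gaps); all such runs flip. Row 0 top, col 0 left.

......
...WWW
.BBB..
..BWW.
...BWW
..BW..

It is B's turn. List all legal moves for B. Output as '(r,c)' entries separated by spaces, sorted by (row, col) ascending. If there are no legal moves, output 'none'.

(0,2): no bracket -> illegal
(0,3): flips 1 -> legal
(0,4): flips 1 -> legal
(0,5): flips 1 -> legal
(1,2): no bracket -> illegal
(2,4): no bracket -> illegal
(2,5): flips 1 -> legal
(3,5): flips 2 -> legal
(4,2): no bracket -> illegal
(5,4): flips 1 -> legal
(5,5): flips 2 -> legal

Answer: (0,3) (0,4) (0,5) (2,5) (3,5) (5,4) (5,5)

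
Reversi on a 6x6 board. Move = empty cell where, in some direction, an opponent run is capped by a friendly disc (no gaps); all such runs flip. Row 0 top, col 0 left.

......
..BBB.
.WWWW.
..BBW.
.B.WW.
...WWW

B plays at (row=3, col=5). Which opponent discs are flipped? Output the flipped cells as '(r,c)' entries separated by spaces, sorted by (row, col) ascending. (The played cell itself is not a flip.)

Answer: (2,4) (3,4)

Derivation:
Dir NW: opp run (2,4) capped by B -> flip
Dir N: first cell '.' (not opp) -> no flip
Dir NE: edge -> no flip
Dir W: opp run (3,4) capped by B -> flip
Dir E: edge -> no flip
Dir SW: opp run (4,4) (5,3), next=edge -> no flip
Dir S: first cell '.' (not opp) -> no flip
Dir SE: edge -> no flip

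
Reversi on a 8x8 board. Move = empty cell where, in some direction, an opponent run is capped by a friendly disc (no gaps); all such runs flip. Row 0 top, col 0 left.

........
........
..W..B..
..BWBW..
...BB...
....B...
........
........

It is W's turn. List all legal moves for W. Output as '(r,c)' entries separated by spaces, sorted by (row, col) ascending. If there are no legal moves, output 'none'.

Answer: (1,5) (3,1) (4,2) (5,3) (5,5)

Derivation:
(1,4): no bracket -> illegal
(1,5): flips 1 -> legal
(1,6): no bracket -> illegal
(2,1): no bracket -> illegal
(2,3): no bracket -> illegal
(2,4): no bracket -> illegal
(2,6): no bracket -> illegal
(3,1): flips 1 -> legal
(3,6): no bracket -> illegal
(4,1): no bracket -> illegal
(4,2): flips 1 -> legal
(4,5): no bracket -> illegal
(5,2): no bracket -> illegal
(5,3): flips 2 -> legal
(5,5): flips 1 -> legal
(6,3): no bracket -> illegal
(6,4): no bracket -> illegal
(6,5): no bracket -> illegal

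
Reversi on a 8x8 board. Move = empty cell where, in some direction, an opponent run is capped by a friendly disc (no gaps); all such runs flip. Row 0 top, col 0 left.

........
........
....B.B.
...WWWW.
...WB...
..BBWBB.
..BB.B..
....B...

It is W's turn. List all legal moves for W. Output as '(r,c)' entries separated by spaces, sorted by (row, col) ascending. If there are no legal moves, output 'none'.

(1,3): flips 1 -> legal
(1,4): flips 1 -> legal
(1,5): flips 1 -> legal
(1,6): flips 1 -> legal
(1,7): flips 1 -> legal
(2,3): no bracket -> illegal
(2,5): no bracket -> illegal
(2,7): no bracket -> illegal
(3,7): no bracket -> illegal
(4,1): no bracket -> illegal
(4,2): no bracket -> illegal
(4,5): flips 1 -> legal
(4,6): no bracket -> illegal
(4,7): no bracket -> illegal
(5,1): flips 2 -> legal
(5,7): flips 2 -> legal
(6,1): flips 1 -> legal
(6,4): no bracket -> illegal
(6,6): flips 2 -> legal
(6,7): no bracket -> illegal
(7,1): flips 3 -> legal
(7,2): flips 1 -> legal
(7,3): flips 2 -> legal
(7,5): no bracket -> illegal
(7,6): flips 1 -> legal

Answer: (1,3) (1,4) (1,5) (1,6) (1,7) (4,5) (5,1) (5,7) (6,1) (6,6) (7,1) (7,2) (7,3) (7,6)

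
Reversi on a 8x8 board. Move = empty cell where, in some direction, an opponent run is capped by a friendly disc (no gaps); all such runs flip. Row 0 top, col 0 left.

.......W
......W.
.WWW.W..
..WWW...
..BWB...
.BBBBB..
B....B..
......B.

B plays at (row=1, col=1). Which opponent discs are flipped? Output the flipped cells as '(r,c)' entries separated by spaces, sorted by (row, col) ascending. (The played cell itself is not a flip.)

Dir NW: first cell '.' (not opp) -> no flip
Dir N: first cell '.' (not opp) -> no flip
Dir NE: first cell '.' (not opp) -> no flip
Dir W: first cell '.' (not opp) -> no flip
Dir E: first cell '.' (not opp) -> no flip
Dir SW: first cell '.' (not opp) -> no flip
Dir S: opp run (2,1), next='.' -> no flip
Dir SE: opp run (2,2) (3,3) capped by B -> flip

Answer: (2,2) (3,3)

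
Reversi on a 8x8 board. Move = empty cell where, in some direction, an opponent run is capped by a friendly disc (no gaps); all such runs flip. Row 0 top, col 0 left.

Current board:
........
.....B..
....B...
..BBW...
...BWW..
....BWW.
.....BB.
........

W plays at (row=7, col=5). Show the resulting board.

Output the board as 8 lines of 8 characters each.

Place W at (7,5); scan 8 dirs for brackets.
Dir NW: first cell '.' (not opp) -> no flip
Dir N: opp run (6,5) capped by W -> flip
Dir NE: opp run (6,6), next='.' -> no flip
Dir W: first cell '.' (not opp) -> no flip
Dir E: first cell '.' (not opp) -> no flip
Dir SW: edge -> no flip
Dir S: edge -> no flip
Dir SE: edge -> no flip
All flips: (6,5)

Answer: ........
.....B..
....B...
..BBW...
...BWW..
....BWW.
.....WB.
.....W..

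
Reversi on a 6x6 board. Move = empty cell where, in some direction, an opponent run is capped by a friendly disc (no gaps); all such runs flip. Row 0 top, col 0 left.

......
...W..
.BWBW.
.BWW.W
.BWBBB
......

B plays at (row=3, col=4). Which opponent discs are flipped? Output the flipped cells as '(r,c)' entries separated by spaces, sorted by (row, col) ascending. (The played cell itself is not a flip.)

Dir NW: first cell 'B' (not opp) -> no flip
Dir N: opp run (2,4), next='.' -> no flip
Dir NE: first cell '.' (not opp) -> no flip
Dir W: opp run (3,3) (3,2) capped by B -> flip
Dir E: opp run (3,5), next=edge -> no flip
Dir SW: first cell 'B' (not opp) -> no flip
Dir S: first cell 'B' (not opp) -> no flip
Dir SE: first cell 'B' (not opp) -> no flip

Answer: (3,2) (3,3)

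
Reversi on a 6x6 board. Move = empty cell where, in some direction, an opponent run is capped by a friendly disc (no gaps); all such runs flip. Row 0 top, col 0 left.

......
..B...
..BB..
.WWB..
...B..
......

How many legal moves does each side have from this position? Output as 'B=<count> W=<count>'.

Answer: B=5 W=5

Derivation:
-- B to move --
(2,0): no bracket -> illegal
(2,1): flips 1 -> legal
(3,0): flips 2 -> legal
(4,0): flips 1 -> legal
(4,1): flips 1 -> legal
(4,2): flips 1 -> legal
B mobility = 5
-- W to move --
(0,1): no bracket -> illegal
(0,2): flips 2 -> legal
(0,3): no bracket -> illegal
(1,1): no bracket -> illegal
(1,3): flips 1 -> legal
(1,4): flips 1 -> legal
(2,1): no bracket -> illegal
(2,4): no bracket -> illegal
(3,4): flips 1 -> legal
(4,2): no bracket -> illegal
(4,4): no bracket -> illegal
(5,2): no bracket -> illegal
(5,3): no bracket -> illegal
(5,4): flips 1 -> legal
W mobility = 5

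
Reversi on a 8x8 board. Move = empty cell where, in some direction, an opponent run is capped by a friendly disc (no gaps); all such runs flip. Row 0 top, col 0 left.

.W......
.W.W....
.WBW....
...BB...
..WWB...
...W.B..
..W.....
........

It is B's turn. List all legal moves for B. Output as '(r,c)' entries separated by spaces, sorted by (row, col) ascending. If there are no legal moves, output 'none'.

(0,0): flips 1 -> legal
(0,2): no bracket -> illegal
(0,3): flips 2 -> legal
(0,4): flips 1 -> legal
(1,0): no bracket -> illegal
(1,2): flips 1 -> legal
(1,4): no bracket -> illegal
(2,0): flips 1 -> legal
(2,4): flips 1 -> legal
(3,0): no bracket -> illegal
(3,1): no bracket -> illegal
(3,2): no bracket -> illegal
(4,1): flips 2 -> legal
(5,1): flips 1 -> legal
(5,2): flips 1 -> legal
(5,4): no bracket -> illegal
(6,1): no bracket -> illegal
(6,3): flips 2 -> legal
(6,4): no bracket -> illegal
(7,1): flips 2 -> legal
(7,2): no bracket -> illegal
(7,3): no bracket -> illegal

Answer: (0,0) (0,3) (0,4) (1,2) (2,0) (2,4) (4,1) (5,1) (5,2) (6,3) (7,1)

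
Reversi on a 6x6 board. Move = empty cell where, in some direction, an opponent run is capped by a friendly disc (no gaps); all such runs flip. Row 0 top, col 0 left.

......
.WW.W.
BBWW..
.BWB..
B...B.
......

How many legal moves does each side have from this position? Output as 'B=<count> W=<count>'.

-- B to move --
(0,0): flips 2 -> legal
(0,1): flips 1 -> legal
(0,2): flips 1 -> legal
(0,3): flips 1 -> legal
(0,4): no bracket -> illegal
(0,5): no bracket -> illegal
(1,0): no bracket -> illegal
(1,3): flips 2 -> legal
(1,5): no bracket -> illegal
(2,4): flips 2 -> legal
(2,5): no bracket -> illegal
(3,4): no bracket -> illegal
(4,1): no bracket -> illegal
(4,2): no bracket -> illegal
(4,3): flips 1 -> legal
B mobility = 7
-- W to move --
(1,0): flips 1 -> legal
(2,4): no bracket -> illegal
(3,0): flips 2 -> legal
(3,4): flips 1 -> legal
(3,5): no bracket -> illegal
(4,1): flips 2 -> legal
(4,2): no bracket -> illegal
(4,3): flips 1 -> legal
(4,5): no bracket -> illegal
(5,0): no bracket -> illegal
(5,1): no bracket -> illegal
(5,3): no bracket -> illegal
(5,4): no bracket -> illegal
(5,5): flips 2 -> legal
W mobility = 6

Answer: B=7 W=6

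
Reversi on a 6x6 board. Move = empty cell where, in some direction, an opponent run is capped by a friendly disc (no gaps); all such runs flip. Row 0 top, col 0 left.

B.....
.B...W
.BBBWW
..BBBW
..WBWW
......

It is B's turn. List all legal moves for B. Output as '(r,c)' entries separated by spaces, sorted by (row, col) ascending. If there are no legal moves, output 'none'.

(0,4): no bracket -> illegal
(0,5): no bracket -> illegal
(1,3): no bracket -> illegal
(1,4): flips 1 -> legal
(3,1): no bracket -> illegal
(4,1): flips 1 -> legal
(5,1): flips 1 -> legal
(5,2): flips 1 -> legal
(5,3): no bracket -> illegal
(5,4): flips 1 -> legal
(5,5): flips 1 -> legal

Answer: (1,4) (4,1) (5,1) (5,2) (5,4) (5,5)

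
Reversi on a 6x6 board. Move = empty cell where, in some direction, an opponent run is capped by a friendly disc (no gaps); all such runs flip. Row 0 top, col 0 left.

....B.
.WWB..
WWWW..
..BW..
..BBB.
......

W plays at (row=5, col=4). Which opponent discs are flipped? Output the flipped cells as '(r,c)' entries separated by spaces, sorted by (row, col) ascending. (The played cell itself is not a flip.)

Answer: (3,2) (4,3)

Derivation:
Dir NW: opp run (4,3) (3,2) capped by W -> flip
Dir N: opp run (4,4), next='.' -> no flip
Dir NE: first cell '.' (not opp) -> no flip
Dir W: first cell '.' (not opp) -> no flip
Dir E: first cell '.' (not opp) -> no flip
Dir SW: edge -> no flip
Dir S: edge -> no flip
Dir SE: edge -> no flip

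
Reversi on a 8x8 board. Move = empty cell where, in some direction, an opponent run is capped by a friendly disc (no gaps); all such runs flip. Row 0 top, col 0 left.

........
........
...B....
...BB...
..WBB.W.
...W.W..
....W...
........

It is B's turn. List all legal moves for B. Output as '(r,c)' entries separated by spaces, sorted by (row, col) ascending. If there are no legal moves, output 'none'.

Answer: (4,1) (5,1) (6,2) (6,3) (6,6)

Derivation:
(3,1): no bracket -> illegal
(3,2): no bracket -> illegal
(3,5): no bracket -> illegal
(3,6): no bracket -> illegal
(3,7): no bracket -> illegal
(4,1): flips 1 -> legal
(4,5): no bracket -> illegal
(4,7): no bracket -> illegal
(5,1): flips 1 -> legal
(5,2): no bracket -> illegal
(5,4): no bracket -> illegal
(5,6): no bracket -> illegal
(5,7): no bracket -> illegal
(6,2): flips 1 -> legal
(6,3): flips 1 -> legal
(6,5): no bracket -> illegal
(6,6): flips 1 -> legal
(7,3): no bracket -> illegal
(7,4): no bracket -> illegal
(7,5): no bracket -> illegal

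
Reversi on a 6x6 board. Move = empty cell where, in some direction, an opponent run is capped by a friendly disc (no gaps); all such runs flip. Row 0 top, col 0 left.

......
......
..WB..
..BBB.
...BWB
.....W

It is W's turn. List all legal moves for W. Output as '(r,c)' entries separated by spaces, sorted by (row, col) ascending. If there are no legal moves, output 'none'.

Answer: (2,4) (3,5) (4,2)

Derivation:
(1,2): no bracket -> illegal
(1,3): no bracket -> illegal
(1,4): no bracket -> illegal
(2,1): no bracket -> illegal
(2,4): flips 2 -> legal
(2,5): no bracket -> illegal
(3,1): no bracket -> illegal
(3,5): flips 1 -> legal
(4,1): no bracket -> illegal
(4,2): flips 2 -> legal
(5,2): no bracket -> illegal
(5,3): no bracket -> illegal
(5,4): no bracket -> illegal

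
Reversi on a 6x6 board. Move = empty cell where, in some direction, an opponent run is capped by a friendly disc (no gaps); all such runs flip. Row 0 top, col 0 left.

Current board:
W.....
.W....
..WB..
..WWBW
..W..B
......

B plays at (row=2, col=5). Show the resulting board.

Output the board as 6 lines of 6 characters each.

Answer: W.....
.W....
..WB.B
..WWBB
..W..B
......

Derivation:
Place B at (2,5); scan 8 dirs for brackets.
Dir NW: first cell '.' (not opp) -> no flip
Dir N: first cell '.' (not opp) -> no flip
Dir NE: edge -> no flip
Dir W: first cell '.' (not opp) -> no flip
Dir E: edge -> no flip
Dir SW: first cell 'B' (not opp) -> no flip
Dir S: opp run (3,5) capped by B -> flip
Dir SE: edge -> no flip
All flips: (3,5)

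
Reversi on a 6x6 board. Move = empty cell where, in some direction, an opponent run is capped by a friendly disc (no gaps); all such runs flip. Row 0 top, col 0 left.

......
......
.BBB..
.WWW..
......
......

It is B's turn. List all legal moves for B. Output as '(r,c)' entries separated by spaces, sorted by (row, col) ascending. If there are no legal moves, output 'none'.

(2,0): no bracket -> illegal
(2,4): no bracket -> illegal
(3,0): no bracket -> illegal
(3,4): no bracket -> illegal
(4,0): flips 1 -> legal
(4,1): flips 2 -> legal
(4,2): flips 1 -> legal
(4,3): flips 2 -> legal
(4,4): flips 1 -> legal

Answer: (4,0) (4,1) (4,2) (4,3) (4,4)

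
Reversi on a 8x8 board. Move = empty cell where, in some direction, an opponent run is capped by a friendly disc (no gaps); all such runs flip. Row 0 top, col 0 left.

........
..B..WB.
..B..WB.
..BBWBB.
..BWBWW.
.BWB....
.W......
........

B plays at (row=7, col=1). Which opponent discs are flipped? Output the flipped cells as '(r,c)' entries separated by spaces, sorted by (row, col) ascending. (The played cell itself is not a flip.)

Dir NW: first cell '.' (not opp) -> no flip
Dir N: opp run (6,1) capped by B -> flip
Dir NE: first cell '.' (not opp) -> no flip
Dir W: first cell '.' (not opp) -> no flip
Dir E: first cell '.' (not opp) -> no flip
Dir SW: edge -> no flip
Dir S: edge -> no flip
Dir SE: edge -> no flip

Answer: (6,1)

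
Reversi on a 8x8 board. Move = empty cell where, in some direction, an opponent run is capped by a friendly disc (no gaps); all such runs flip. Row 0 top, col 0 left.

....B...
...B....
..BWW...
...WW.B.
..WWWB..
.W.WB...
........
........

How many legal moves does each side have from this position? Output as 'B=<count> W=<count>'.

-- B to move --
(1,2): flips 2 -> legal
(1,4): flips 3 -> legal
(1,5): no bracket -> illegal
(2,5): flips 2 -> legal
(3,1): no bracket -> illegal
(3,2): flips 1 -> legal
(3,5): flips 1 -> legal
(4,0): no bracket -> illegal
(4,1): flips 3 -> legal
(5,0): no bracket -> illegal
(5,2): flips 1 -> legal
(5,5): flips 2 -> legal
(6,0): no bracket -> illegal
(6,1): no bracket -> illegal
(6,2): no bracket -> illegal
(6,3): flips 4 -> legal
(6,4): no bracket -> illegal
B mobility = 9
-- W to move --
(0,2): flips 1 -> legal
(0,3): flips 1 -> legal
(0,5): no bracket -> illegal
(1,1): flips 1 -> legal
(1,2): no bracket -> illegal
(1,4): no bracket -> illegal
(1,5): no bracket -> illegal
(2,1): flips 1 -> legal
(2,5): no bracket -> illegal
(2,6): no bracket -> illegal
(2,7): no bracket -> illegal
(3,1): no bracket -> illegal
(3,2): no bracket -> illegal
(3,5): no bracket -> illegal
(3,7): no bracket -> illegal
(4,6): flips 1 -> legal
(4,7): no bracket -> illegal
(5,5): flips 1 -> legal
(5,6): flips 1 -> legal
(6,3): no bracket -> illegal
(6,4): flips 1 -> legal
(6,5): flips 1 -> legal
W mobility = 9

Answer: B=9 W=9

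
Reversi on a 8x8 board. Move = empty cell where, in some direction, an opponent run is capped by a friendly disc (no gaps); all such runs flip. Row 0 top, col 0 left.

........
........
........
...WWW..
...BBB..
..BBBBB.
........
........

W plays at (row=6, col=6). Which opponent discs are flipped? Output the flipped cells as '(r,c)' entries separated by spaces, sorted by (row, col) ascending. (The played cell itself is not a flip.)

Answer: (4,4) (5,5)

Derivation:
Dir NW: opp run (5,5) (4,4) capped by W -> flip
Dir N: opp run (5,6), next='.' -> no flip
Dir NE: first cell '.' (not opp) -> no flip
Dir W: first cell '.' (not opp) -> no flip
Dir E: first cell '.' (not opp) -> no flip
Dir SW: first cell '.' (not opp) -> no flip
Dir S: first cell '.' (not opp) -> no flip
Dir SE: first cell '.' (not opp) -> no flip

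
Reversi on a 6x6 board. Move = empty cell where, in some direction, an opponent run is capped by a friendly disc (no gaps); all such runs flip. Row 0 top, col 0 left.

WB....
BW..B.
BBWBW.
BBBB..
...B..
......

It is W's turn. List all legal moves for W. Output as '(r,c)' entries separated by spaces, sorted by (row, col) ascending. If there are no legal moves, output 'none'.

Answer: (0,2) (0,4) (4,0) (4,1) (4,2) (4,4)

Derivation:
(0,2): flips 1 -> legal
(0,3): no bracket -> illegal
(0,4): flips 1 -> legal
(0,5): no bracket -> illegal
(1,2): no bracket -> illegal
(1,3): no bracket -> illegal
(1,5): no bracket -> illegal
(2,5): no bracket -> illegal
(3,4): no bracket -> illegal
(4,0): flips 4 -> legal
(4,1): flips 2 -> legal
(4,2): flips 2 -> legal
(4,4): flips 1 -> legal
(5,2): no bracket -> illegal
(5,3): no bracket -> illegal
(5,4): no bracket -> illegal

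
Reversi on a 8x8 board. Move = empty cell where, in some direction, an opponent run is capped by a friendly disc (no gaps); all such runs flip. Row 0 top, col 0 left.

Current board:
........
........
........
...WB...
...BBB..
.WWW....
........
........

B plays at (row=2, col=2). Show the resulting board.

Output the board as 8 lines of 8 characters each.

Answer: ........
........
..B.....
...BB...
...BBB..
.WWW....
........
........

Derivation:
Place B at (2,2); scan 8 dirs for brackets.
Dir NW: first cell '.' (not opp) -> no flip
Dir N: first cell '.' (not opp) -> no flip
Dir NE: first cell '.' (not opp) -> no flip
Dir W: first cell '.' (not opp) -> no flip
Dir E: first cell '.' (not opp) -> no flip
Dir SW: first cell '.' (not opp) -> no flip
Dir S: first cell '.' (not opp) -> no flip
Dir SE: opp run (3,3) capped by B -> flip
All flips: (3,3)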